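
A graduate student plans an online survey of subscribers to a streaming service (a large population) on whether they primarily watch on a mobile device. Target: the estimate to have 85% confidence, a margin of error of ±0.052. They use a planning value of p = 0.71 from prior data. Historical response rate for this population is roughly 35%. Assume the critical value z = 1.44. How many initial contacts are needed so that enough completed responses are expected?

Completed interviews needed: n₀ = 1.44² × 0.2059 / 0.052² ≈ 157.90 → 158.
At a 35% response rate, contacts needed = 158 / 0.35 ≈ 451.43 → 452.

452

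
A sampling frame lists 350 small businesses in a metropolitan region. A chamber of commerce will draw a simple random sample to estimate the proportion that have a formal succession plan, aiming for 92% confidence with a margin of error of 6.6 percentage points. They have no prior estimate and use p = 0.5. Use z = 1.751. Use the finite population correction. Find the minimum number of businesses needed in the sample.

118

Unadjusted: n₀ = 1.751² × 0.50 × 0.50 / 0.066² ≈ 175.96, so n₀ = 176.
Finite population correction with N = 350: n = n₀ / (1 + (n₀−1)/N) = 176 / (1 + 175/350) = 176 / 1.5000 ≈ 117.33.
Rounding up, n = 118.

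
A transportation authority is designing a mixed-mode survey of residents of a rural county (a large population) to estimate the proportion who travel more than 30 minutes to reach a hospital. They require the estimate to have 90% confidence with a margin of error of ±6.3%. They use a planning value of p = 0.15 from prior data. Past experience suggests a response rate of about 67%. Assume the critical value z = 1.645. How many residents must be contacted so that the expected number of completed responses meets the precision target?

130

Completed interviews needed: n₀ = 1.645² × 0.1275 / 0.063² ≈ 86.93 → 87.
At a 67% response rate, contacts needed = 87 / 0.67 ≈ 129.85 → 130.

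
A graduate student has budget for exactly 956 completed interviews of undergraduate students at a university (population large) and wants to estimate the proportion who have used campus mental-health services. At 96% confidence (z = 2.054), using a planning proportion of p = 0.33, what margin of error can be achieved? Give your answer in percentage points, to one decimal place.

3.1

SE(p̂) = √[p(1−p)/n] = √[0.2211/956] = 0.01521.
E = z × SE = 2.054 × 0.01521 = 0.03124, or 3.1 percentage points.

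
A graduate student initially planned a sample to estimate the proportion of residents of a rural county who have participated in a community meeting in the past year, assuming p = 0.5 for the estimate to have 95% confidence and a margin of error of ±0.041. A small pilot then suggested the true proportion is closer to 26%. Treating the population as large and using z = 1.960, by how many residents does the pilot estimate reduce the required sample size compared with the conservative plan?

Conservative (p = 0.5): n = 1.960² × 0.25 / 0.041² ≈ 571.33 → 572.
Using p = 0.26: p(1−p) = 0.1924, so n = 1.960² × 0.1924 / 0.041² ≈ 439.69 → 440.
Reduction: 572 − 440 = 132.

132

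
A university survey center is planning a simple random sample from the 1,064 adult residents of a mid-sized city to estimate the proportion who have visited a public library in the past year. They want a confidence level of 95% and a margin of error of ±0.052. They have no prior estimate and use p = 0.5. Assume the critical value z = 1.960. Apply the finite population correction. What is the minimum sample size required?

267

Unadjusted: n₀ = 1.960² × 0.50 × 0.50 / 0.052² ≈ 355.18, so n₀ = 356.
Finite population correction with N = 1,064: n = n₀ / (1 + (n₀−1)/N) = 356 / (1 + 355/1064) = 356 / 1.3336 ≈ 266.94.
Rounding up, n = 267.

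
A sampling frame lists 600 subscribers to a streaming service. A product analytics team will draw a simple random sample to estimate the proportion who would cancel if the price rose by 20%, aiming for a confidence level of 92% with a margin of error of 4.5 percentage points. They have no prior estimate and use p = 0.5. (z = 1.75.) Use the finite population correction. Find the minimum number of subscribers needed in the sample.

233

Unadjusted: n₀ = 1.75² × 0.50 × 0.50 / 0.045² ≈ 378.09, so n₀ = 379.
Finite population correction with N = 600: n = n₀ / (1 + (n₀−1)/N) = 379 / (1 + 378/600) = 379 / 1.6300 ≈ 232.52.
Rounding up, n = 233.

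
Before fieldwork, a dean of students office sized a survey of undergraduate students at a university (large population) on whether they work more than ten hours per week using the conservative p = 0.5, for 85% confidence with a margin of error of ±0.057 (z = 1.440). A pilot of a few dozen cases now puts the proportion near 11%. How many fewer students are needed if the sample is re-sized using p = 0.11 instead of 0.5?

Conservative (p = 0.5): n = 1.440² × 0.25 / 0.057² ≈ 159.56 → 160.
Using p = 0.11: p(1−p) = 0.0979, so n = 1.440² × 0.0979 / 0.057² ≈ 62.48 → 63.
Reduction: 160 − 63 = 97.

97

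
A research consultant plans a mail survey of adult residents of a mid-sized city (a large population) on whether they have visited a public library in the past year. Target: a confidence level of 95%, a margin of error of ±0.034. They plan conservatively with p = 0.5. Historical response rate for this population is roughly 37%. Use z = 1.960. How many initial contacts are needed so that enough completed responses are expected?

Completed interviews needed: n₀ = 1.960² × 0.2500 / 0.034² ≈ 830.80 → 831.
At a 37% response rate, contacts needed = 831 / 0.37 ≈ 2245.95 → 2246.

2246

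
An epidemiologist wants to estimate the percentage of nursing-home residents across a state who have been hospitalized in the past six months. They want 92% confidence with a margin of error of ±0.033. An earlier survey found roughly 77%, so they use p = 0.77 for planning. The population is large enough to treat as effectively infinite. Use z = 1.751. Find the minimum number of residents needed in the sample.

499

With p = 0.77, p(1−p) = 0.1771.
n = z²·p(1−p)/E² = 1.751² × 0.1771 / 0.033² = 3.0660 × 0.1771 / 0.001089 ≈ 498.61.
Rounding up gives n = 499.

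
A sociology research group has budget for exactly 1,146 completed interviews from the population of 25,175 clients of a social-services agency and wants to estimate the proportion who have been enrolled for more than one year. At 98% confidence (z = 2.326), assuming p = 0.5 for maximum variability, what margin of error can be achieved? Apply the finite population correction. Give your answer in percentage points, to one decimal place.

Finite-population factor: (N−n)/(N−1) = (25175−1146)/(25175−1) = 0.9545.
SE(p̂) = √[p(1−p)/n · (N−n)/(N−1)] = √[0.2500/1146 × 0.9545] = 0.01443.
E = z × SE = 2.326 × 0.01443 = 0.03356 ≈ 3.4 percentage points.

3.4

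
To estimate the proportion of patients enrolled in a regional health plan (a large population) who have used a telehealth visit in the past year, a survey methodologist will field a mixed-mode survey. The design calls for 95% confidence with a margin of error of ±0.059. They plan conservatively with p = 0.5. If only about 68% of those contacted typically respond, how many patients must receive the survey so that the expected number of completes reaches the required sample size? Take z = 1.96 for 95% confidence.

406

Completed interviews needed: n₀ = 1.96² × 0.2500 / 0.059² ≈ 275.90 → 276.
At a 68% response rate, contacts needed = 276 / 0.68 ≈ 405.88 → 406.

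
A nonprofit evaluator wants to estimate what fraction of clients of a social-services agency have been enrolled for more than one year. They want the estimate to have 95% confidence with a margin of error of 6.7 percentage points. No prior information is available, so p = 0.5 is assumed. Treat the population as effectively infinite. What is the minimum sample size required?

214

For 95% confidence, z = 1.960.
With p = 0.5, p(1−p) = 0.25.
n = z²·p(1−p)/E² = 1.960² × 0.2500 / 0.067² = 3.8416 × 0.2500 / 0.004489 ≈ 213.95.
Rounding up gives n = 214.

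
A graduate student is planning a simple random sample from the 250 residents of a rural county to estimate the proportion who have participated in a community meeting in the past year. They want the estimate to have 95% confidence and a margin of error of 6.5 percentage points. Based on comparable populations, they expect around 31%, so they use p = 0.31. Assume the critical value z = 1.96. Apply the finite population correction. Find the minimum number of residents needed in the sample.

Unadjusted: n₀ = 1.96² × 0.31 × 0.69 / 0.065² ≈ 194.49, so n₀ = 195.
Finite population correction with N = 250: n = n₀ / (1 + (n₀−1)/N) = 195 / (1 + 194/250) = 195 / 1.7760 ≈ 109.80.
Rounding up, n = 110.

110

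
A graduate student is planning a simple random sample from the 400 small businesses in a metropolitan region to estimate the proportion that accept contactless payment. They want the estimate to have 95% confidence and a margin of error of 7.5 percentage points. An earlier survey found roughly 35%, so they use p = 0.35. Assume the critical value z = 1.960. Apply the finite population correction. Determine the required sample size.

Unadjusted: n₀ = 1.960² × 0.35 × 0.65 / 0.075² ≈ 155.37, so n₀ = 156.
Finite population correction with N = 400: n = n₀ / (1 + (n₀−1)/N) = 156 / (1 + 155/400) = 156 / 1.3875 ≈ 112.43.
Rounding up, n = 113.

113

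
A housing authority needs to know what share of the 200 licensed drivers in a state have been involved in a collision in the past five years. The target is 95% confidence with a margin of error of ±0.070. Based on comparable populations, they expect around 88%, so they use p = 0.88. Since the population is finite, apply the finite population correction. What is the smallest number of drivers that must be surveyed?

59

For 95% confidence, z = 1.960.
Unadjusted: n₀ = 1.960² × 0.88 × 0.12 / 0.070² ≈ 82.79, so n₀ = 83.
Finite population correction with N = 200: n = n₀ / (1 + (n₀−1)/N) = 83 / (1 + 82/200) = 83 / 1.4100 ≈ 58.87.
Rounding up, n = 59.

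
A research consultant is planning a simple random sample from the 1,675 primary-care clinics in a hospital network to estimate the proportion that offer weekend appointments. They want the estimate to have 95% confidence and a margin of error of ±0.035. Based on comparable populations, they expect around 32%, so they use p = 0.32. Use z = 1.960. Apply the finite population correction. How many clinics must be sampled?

486

Unadjusted: n₀ = 1.960² × 0.32 × 0.68 / 0.035² ≈ 682.39, so n₀ = 683.
Finite population correction with N = 1,675: n = n₀ / (1 + (n₀−1)/N) = 683 / (1 + 682/1675) = 683 / 1.4072 ≈ 485.37.
Rounding up, n = 486.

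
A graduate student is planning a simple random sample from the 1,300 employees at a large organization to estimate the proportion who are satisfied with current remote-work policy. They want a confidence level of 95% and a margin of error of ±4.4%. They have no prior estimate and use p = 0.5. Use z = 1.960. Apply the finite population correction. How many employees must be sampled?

360

Unadjusted: n₀ = 1.960² × 0.50 × 0.50 / 0.044² ≈ 496.07, so n₀ = 497.
Finite population correction with N = 1,300: n = n₀ / (1 + (n₀−1)/N) = 497 / (1 + 496/1300) = 497 / 1.3815 ≈ 359.74.
Rounding up, n = 360.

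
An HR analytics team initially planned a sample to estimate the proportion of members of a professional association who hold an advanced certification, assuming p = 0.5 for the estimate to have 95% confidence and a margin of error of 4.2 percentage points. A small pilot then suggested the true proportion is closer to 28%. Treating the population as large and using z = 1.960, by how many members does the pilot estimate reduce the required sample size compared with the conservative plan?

105

Conservative (p = 0.5): n = 1.960² × 0.25 / 0.042² ≈ 544.44 → 545.
Using p = 0.28: p(1−p) = 0.2016, so n = 1.960² × 0.2016 / 0.042² ≈ 439.04 → 440.
Reduction: 545 − 440 = 105.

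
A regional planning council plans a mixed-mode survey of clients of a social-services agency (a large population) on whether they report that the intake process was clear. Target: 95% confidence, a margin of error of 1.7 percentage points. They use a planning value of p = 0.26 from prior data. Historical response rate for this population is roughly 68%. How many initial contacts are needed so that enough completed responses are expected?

For 95% confidence, z = 1.960.
Completed interviews needed: n₀ = 1.960² × 0.1924 / 0.017² ≈ 2557.52 → 2558.
At a 68% response rate, contacts needed = 2558 / 0.68 ≈ 3761.76 → 3762.

3762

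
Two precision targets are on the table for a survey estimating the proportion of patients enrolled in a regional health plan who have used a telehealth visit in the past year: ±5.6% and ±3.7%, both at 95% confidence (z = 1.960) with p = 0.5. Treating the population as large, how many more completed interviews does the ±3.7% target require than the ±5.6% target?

395

At ±5.6%: n = 1.960² × 0.2500 / 0.056² ≈ 306.25 → 307.
At ±3.7%: n = 1.960² × 0.2500 / 0.037² ≈ 701.53 → 702.
Additional respondents: 702 − 307 = 395.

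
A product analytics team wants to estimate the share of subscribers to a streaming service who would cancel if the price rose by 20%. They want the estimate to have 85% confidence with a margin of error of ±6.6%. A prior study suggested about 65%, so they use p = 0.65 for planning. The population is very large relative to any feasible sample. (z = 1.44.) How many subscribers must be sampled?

109

With p = 0.65, p(1−p) = 0.2275.
n = z²·p(1−p)/E² = 1.44² × 0.2275 / 0.066² = 2.0736 × 0.2275 / 0.004356 ≈ 108.30.
Rounding up gives n = 109.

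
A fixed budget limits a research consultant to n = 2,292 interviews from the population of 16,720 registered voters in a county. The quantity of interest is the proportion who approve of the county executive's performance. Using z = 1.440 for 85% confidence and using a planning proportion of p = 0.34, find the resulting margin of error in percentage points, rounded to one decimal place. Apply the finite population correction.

1.3

Finite-population factor: (N−n)/(N−1) = (16720−2292)/(16720−1) = 0.8630.
SE(p̂) = √[p(1−p)/n · (N−n)/(N−1)] = √[0.2244/2292 × 0.8630] = 0.00919.
E = z × SE = 1.440 × 0.00919 = 0.01324 ≈ 1.3 percentage points.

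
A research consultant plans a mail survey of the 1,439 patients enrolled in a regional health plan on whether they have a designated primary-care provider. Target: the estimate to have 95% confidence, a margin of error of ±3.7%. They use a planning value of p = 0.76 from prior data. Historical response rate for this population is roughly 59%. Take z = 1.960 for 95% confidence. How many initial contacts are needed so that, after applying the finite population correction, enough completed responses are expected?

641

Completed interviews needed (unadjusted): n₀ = 1.960² × 0.1824 / 0.037² ≈ 511.84 → 512.
FPC for N = 1,439: n = 512 / (1 + 511/1439) = 512 / 1.3551 ≈ 377.83 → 378.
At a 59% response rate, contacts needed = 378 / 0.59 ≈ 640.68 → 641.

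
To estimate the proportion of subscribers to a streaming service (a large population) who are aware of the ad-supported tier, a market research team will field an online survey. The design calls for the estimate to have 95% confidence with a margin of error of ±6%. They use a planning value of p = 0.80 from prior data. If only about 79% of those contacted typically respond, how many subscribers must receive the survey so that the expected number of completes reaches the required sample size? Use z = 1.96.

Completed interviews needed: n₀ = 1.96² × 0.1600 / 0.060² ≈ 170.74 → 171.
At a 79% response rate, contacts needed = 171 / 0.79 ≈ 216.46 → 217.

217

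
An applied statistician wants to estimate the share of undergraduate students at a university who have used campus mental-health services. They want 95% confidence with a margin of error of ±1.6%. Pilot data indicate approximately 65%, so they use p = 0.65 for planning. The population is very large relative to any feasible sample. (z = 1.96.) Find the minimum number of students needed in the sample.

With p = 0.65, p(1−p) = 0.2275.
n = z²·p(1−p)/E² = 1.96² × 0.2275 / 0.016² = 3.8416 × 0.2275 / 0.000256 ≈ 3413.92.
Rounding up gives n = 3414.

3414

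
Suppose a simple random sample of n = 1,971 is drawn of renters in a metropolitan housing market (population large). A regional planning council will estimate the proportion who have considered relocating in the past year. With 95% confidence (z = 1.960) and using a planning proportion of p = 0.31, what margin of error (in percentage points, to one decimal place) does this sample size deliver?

SE(p̂) = √[p(1−p)/n] = √[0.2139/1971] = 0.01042.
E = z × SE = 1.960 × 0.01042 = 0.02042, or 2.0 percentage points.

2.0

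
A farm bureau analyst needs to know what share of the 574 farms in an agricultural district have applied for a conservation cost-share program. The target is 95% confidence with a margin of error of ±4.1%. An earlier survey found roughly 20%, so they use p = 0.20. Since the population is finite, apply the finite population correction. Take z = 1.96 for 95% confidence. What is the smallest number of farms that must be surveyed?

Unadjusted: n₀ = 1.96² × 0.20 × 0.80 / 0.041² ≈ 365.65, so n₀ = 366.
Finite population correction with N = 574: n = n₀ / (1 + (n₀−1)/N) = 366 / (1 + 365/574) = 366 / 1.6359 ≈ 223.73.
Rounding up, n = 224.

224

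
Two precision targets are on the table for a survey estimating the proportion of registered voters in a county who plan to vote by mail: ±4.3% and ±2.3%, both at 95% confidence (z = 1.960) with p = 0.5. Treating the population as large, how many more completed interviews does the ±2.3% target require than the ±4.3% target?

At ±4.3%: n = 1.960² × 0.2500 / 0.043² ≈ 519.42 → 520.
At ±2.3%: n = 1.960² × 0.2500 / 0.023² ≈ 1815.50 → 1816.
Additional respondents: 1816 − 520 = 1296.

1296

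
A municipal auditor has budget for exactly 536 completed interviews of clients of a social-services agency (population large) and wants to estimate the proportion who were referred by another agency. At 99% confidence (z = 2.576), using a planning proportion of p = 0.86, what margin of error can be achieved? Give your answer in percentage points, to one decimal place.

3.9

SE(p̂) = √[p(1−p)/n] = √[0.1204/536] = 0.01499.
E = z × SE = 2.576 × 0.01499 = 0.03861, or 3.9 percentage points.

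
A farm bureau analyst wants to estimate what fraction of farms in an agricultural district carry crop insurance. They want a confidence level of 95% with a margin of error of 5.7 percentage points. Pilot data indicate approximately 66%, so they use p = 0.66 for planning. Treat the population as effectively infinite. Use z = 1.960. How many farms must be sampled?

With p = 0.66, p(1−p) = 0.2244.
n = z²·p(1−p)/E² = 1.960² × 0.2244 / 0.057² = 3.8416 × 0.2244 / 0.003249 ≈ 265.33.
Rounding up gives n = 266.

266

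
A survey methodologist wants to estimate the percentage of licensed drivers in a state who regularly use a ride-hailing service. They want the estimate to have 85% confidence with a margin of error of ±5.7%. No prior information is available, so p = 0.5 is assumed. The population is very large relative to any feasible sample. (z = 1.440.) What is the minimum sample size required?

160

With p = 0.5, p(1−p) = 0.25.
n = z²·p(1−p)/E² = 1.440² × 0.2500 / 0.057² = 2.0736 × 0.2500 / 0.003249 ≈ 159.56.
Rounding up gives n = 160.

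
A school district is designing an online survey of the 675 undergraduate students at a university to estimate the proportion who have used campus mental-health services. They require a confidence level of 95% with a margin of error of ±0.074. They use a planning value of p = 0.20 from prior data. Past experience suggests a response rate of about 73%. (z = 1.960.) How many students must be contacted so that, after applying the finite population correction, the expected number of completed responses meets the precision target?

Completed interviews needed (unadjusted): n₀ = 1.960² × 0.1600 / 0.074² ≈ 112.25 → 113.
FPC for N = 675: n = 113 / (1 + 112/675) = 113 / 1.1659 ≈ 96.92 → 97.
At a 73% response rate, contacts needed = 97 / 0.73 ≈ 132.88 → 133.

133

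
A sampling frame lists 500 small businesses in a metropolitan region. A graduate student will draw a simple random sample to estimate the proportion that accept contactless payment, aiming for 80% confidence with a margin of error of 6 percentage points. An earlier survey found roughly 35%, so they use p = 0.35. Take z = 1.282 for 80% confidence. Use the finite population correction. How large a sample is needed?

Unadjusted: n₀ = 1.282² × 0.35 × 0.65 / 0.060² ≈ 103.86, so n₀ = 104.
Finite population correction with N = 500: n = n₀ / (1 + (n₀−1)/N) = 104 / (1 + 103/500) = 104 / 1.2060 ≈ 86.24.
Rounding up, n = 87.

87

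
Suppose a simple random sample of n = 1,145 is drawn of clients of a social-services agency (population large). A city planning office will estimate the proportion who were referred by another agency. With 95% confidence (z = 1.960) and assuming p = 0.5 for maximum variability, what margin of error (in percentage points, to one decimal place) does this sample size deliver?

2.9

SE(p̂) = √[p(1−p)/n] = √[0.2500/1145] = 0.01478.
E = z × SE = 1.960 × 0.01478 = 0.02896, or 2.9 percentage points.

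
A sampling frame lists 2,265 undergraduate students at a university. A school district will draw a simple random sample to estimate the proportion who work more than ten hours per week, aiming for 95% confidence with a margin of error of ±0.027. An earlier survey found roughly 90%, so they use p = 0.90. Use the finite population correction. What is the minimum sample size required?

393

For 95% confidence, z = 1.96.
Unadjusted: n₀ = 1.96² × 0.90 × 0.10 / 0.027² ≈ 474.27, so n₀ = 475.
Finite population correction with N = 2,265: n = n₀ / (1 + (n₀−1)/N) = 475 / (1 + 474/2265) = 475 / 1.2093 ≈ 392.80.
Rounding up, n = 393.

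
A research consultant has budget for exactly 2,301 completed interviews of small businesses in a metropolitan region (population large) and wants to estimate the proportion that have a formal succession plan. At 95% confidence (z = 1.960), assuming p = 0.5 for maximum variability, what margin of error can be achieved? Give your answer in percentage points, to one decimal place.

SE(p̂) = √[p(1−p)/n] = √[0.2500/2301] = 0.01042.
E = z × SE = 1.960 × 0.01042 = 0.02043, or 2.0 percentage points.

2.0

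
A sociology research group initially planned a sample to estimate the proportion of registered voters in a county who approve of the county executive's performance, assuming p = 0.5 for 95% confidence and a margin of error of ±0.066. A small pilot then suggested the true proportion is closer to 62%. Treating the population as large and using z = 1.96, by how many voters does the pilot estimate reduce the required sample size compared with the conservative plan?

13

Conservative (p = 0.5): n = 1.96² × 0.25 / 0.066² ≈ 220.48 → 221.
Using p = 0.62: p(1−p) = 0.2356, so n = 1.96² × 0.2356 / 0.066² ≈ 207.78 → 208.
Reduction: 221 − 208 = 13.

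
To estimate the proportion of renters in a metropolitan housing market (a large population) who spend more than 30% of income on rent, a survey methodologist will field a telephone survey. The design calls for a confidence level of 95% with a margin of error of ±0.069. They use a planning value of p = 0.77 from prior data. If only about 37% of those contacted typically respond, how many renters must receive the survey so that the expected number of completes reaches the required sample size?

387

For 95% confidence, z = 1.960.
Completed interviews needed: n₀ = 1.960² × 0.1771 / 0.069² ≈ 142.90 → 143.
At a 37% response rate, contacts needed = 143 / 0.37 ≈ 386.49 → 387.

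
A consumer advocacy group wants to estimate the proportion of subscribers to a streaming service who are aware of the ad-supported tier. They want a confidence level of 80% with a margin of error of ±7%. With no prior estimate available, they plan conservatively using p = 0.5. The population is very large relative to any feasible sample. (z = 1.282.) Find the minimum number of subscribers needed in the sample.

84

With p = 0.5, p(1−p) = 0.25.
n = z²·p(1−p)/E² = 1.282² × 0.2500 / 0.070² = 1.6435 × 0.2500 / 0.004900 ≈ 83.85.
Rounding up gives n = 84.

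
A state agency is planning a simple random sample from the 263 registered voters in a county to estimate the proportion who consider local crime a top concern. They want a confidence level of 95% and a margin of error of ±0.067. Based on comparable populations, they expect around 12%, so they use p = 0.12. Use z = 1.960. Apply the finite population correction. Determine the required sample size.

68

Unadjusted: n₀ = 1.960² × 0.12 × 0.88 / 0.067² ≈ 90.37, so n₀ = 91.
Finite population correction with N = 263: n = n₀ / (1 + (n₀−1)/N) = 91 / (1 + 90/263) = 91 / 1.3422 ≈ 67.80.
Rounding up, n = 68.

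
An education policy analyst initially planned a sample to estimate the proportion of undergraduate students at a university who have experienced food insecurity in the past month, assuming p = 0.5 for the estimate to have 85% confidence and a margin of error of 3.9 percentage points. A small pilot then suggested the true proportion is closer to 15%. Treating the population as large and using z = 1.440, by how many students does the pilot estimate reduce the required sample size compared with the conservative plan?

167

Conservative (p = 0.5): n = 1.440² × 0.25 / 0.039² ≈ 340.83 → 341.
Using p = 0.15: p(1−p) = 0.1275, so n = 1.440² × 0.1275 / 0.039² ≈ 173.82 → 174.
Reduction: 341 − 174 = 167.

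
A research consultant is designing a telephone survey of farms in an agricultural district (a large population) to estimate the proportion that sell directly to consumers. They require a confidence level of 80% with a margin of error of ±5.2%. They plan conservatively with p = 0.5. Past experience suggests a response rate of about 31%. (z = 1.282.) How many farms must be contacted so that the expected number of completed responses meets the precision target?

Completed interviews needed: n₀ = 1.282² × 0.2500 / 0.052² ≈ 151.95 → 152.
At a 31% response rate, contacts needed = 152 / 0.31 ≈ 490.32 → 491.

491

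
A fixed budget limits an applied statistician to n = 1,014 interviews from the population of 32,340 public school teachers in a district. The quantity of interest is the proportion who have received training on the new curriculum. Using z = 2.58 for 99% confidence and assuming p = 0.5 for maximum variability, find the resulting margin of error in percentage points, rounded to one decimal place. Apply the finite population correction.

4.0

Finite-population factor: (N−n)/(N−1) = (32340−1014)/(32340−1) = 0.9687.
SE(p̂) = √[p(1−p)/n · (N−n)/(N−1)] = √[0.2500/1014 × 0.9687] = 0.01545.
E = z × SE = 2.58 × 0.01545 = 0.03987 ≈ 4.0 percentage points.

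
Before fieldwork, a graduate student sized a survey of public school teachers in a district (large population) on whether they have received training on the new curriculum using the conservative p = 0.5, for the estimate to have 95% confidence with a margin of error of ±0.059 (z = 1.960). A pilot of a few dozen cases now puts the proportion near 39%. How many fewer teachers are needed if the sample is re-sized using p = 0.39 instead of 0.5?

13

Conservative (p = 0.5): n = 1.960² × 0.25 / 0.059² ≈ 275.90 → 276.
Using p = 0.39: p(1−p) = 0.2379, so n = 1.960² × 0.2379 / 0.059² ≈ 262.54 → 263.
Reduction: 276 − 263 = 13.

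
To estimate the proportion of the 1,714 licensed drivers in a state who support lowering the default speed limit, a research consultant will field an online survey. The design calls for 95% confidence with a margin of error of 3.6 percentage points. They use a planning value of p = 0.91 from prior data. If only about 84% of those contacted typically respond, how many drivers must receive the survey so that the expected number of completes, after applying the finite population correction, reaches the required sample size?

254

For 95% confidence, z = 1.96.
Completed interviews needed (unadjusted): n₀ = 1.96² × 0.0819 / 0.036² ≈ 242.77 → 243.
FPC for N = 1,714: n = 243 / (1 + 242/1714) = 243 / 1.1412 ≈ 212.94 → 213.
At an 84% response rate, contacts needed = 213 / 0.84 ≈ 253.57 → 254.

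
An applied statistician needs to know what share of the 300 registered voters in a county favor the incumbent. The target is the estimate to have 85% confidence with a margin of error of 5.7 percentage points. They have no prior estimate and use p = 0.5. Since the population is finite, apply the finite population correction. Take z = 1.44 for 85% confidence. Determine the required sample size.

Unadjusted: n₀ = 1.44² × 0.50 × 0.50 / 0.057² ≈ 159.56, so n₀ = 160.
Finite population correction with N = 300: n = n₀ / (1 + (n₀−1)/N) = 160 / (1 + 159/300) = 160 / 1.5300 ≈ 104.58.
Rounding up, n = 105.

105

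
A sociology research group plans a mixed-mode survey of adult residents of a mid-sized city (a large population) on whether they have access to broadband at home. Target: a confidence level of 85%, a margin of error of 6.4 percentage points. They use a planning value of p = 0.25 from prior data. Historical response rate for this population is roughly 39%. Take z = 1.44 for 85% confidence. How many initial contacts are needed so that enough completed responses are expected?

Completed interviews needed: n₀ = 1.44² × 0.1875 / 0.064² ≈ 94.92 → 95.
At a 39% response rate, contacts needed = 95 / 0.39 ≈ 243.59 → 244.

244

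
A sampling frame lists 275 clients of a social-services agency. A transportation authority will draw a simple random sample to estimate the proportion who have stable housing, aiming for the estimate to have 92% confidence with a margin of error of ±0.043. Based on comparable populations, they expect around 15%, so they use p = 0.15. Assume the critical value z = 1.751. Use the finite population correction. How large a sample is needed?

Unadjusted: n₀ = 1.751² × 0.15 × 0.85 / 0.043² ≈ 211.42, so n₀ = 212.
Finite population correction with N = 275: n = n₀ / (1 + (n₀−1)/N) = 212 / (1 + 211/275) = 212 / 1.7673 ≈ 119.96.
Rounding up, n = 120.

120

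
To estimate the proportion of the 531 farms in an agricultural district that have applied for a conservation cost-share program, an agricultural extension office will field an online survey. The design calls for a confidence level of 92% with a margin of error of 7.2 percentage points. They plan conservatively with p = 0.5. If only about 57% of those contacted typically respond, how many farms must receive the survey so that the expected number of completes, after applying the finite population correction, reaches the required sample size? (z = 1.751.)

204

Completed interviews needed (unadjusted): n₀ = 1.751² × 0.2500 / 0.072² ≈ 147.86 → 148.
FPC for N = 531: n = 148 / (1 + 147/531) = 148 / 1.2768 ≈ 115.91 → 116.
At a 57% response rate, contacts needed = 116 / 0.57 ≈ 203.51 → 204.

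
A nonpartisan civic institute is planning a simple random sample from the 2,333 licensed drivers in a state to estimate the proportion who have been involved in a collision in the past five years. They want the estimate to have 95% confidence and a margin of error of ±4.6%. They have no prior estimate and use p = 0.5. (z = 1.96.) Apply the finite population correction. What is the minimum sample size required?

381

Unadjusted: n₀ = 1.96² × 0.50 × 0.50 / 0.046² ≈ 453.88, so n₀ = 454.
Finite population correction with N = 2,333: n = n₀ / (1 + (n₀−1)/N) = 454 / (1 + 453/2333) = 454 / 1.1942 ≈ 380.18.
Rounding up, n = 381.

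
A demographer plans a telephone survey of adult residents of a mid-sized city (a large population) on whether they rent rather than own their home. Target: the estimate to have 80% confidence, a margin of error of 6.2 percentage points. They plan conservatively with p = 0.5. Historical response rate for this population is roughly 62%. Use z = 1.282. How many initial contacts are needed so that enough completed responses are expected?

Completed interviews needed: n₀ = 1.282² × 0.2500 / 0.062² ≈ 106.89 → 107.
At a 62% response rate, contacts needed = 107 / 0.62 ≈ 172.58 → 173.

173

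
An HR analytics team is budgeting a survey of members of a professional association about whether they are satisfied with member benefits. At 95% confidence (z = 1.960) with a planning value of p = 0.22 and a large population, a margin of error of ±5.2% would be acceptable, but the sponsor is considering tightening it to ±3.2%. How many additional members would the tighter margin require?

At ±5.2%: n = 1.960² × 0.1716 / 0.052² ≈ 243.79 → 244.
At ±3.2%: n = 1.960² × 0.1716 / 0.032² ≈ 643.77 → 644.
Additional respondents: 644 − 244 = 400.

400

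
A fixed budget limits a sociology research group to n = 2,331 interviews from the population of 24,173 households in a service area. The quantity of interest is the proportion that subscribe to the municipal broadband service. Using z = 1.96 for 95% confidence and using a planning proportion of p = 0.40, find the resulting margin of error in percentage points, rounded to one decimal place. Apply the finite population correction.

1.9

Finite-population factor: (N−n)/(N−1) = (24173−2331)/(24173−1) = 0.9036.
SE(p̂) = √[p(1−p)/n · (N−n)/(N−1)] = √[0.2400/2331 × 0.9036] = 0.00965.
E = z × SE = 1.96 × 0.00965 = 0.01891 ≈ 1.9 percentage points.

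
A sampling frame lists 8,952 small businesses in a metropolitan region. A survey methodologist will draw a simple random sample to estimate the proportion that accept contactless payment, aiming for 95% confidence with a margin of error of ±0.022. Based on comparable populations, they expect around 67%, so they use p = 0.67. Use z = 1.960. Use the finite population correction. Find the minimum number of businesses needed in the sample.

Unadjusted: n₀ = 1.960² × 0.67 × 0.33 / 0.022² ≈ 1754.91, so n₀ = 1755.
Finite population correction with N = 8,952: n = n₀ / (1 + (n₀−1)/N) = 1755 / (1 + 1754/8952) = 1755 / 1.1959 ≈ 1467.47.
Rounding up, n = 1468.

1468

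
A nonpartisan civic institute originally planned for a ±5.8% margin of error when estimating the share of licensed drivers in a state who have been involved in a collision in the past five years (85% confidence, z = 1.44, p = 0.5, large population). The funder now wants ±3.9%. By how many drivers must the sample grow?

186

At ±5.8%: n = 1.44² × 0.2500 / 0.058² ≈ 154.10 → 155.
At ±3.9%: n = 1.44² × 0.2500 / 0.039² ≈ 340.83 → 341.
Additional respondents: 341 − 155 = 186.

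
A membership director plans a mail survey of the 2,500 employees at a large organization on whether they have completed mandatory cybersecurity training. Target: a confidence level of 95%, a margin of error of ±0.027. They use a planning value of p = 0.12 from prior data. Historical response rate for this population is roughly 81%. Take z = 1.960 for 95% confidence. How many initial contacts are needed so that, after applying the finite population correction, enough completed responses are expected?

563

Completed interviews needed (unadjusted): n₀ = 1.960² × 0.1056 / 0.027² ≈ 556.48 → 557.
FPC for N = 2,500: n = 557 / (1 + 556/2500) = 557 / 1.2224 ≈ 455.66 → 456.
At an 81% response rate, contacts needed = 456 / 0.81 ≈ 562.96 → 563.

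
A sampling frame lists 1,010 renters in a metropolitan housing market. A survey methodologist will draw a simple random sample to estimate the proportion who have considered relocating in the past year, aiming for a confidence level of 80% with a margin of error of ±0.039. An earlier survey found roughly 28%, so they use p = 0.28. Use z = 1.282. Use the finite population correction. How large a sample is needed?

Unadjusted: n₀ = 1.282² × 0.28 × 0.72 / 0.039² ≈ 217.84, so n₀ = 218.
Finite population correction with N = 1,010: n = n₀ / (1 + (n₀−1)/N) = 218 / (1 + 217/1010) = 218 / 1.2149 ≈ 179.45.
Rounding up, n = 180.

180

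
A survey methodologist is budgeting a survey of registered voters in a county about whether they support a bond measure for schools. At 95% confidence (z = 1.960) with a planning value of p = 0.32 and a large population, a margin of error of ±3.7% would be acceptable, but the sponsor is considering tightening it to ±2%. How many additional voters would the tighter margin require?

At ±3.7%: n = 1.960² × 0.2176 / 0.037² ≈ 610.62 → 611.
At ±2%: n = 1.960² × 0.2176 / 0.020² ≈ 2089.83 → 2090.
Additional respondents: 2090 − 611 = 1479.

1479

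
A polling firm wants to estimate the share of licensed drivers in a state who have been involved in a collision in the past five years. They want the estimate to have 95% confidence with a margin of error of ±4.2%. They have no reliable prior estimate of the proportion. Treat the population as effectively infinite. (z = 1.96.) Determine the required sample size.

545

With no prior estimate, use p = 0.5, giving p(1−p) = 0.25.
n = z²·p(1−p)/E² = 1.96² × 0.2500 / 0.042² = 3.8416 × 0.2500 / 0.001764 ≈ 544.44.
Rounding up gives n = 545.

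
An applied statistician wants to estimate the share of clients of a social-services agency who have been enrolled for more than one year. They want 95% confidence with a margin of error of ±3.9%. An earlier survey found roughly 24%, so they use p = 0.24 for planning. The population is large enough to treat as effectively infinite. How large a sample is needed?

461

For 95% confidence, z = 1.96.
With p = 0.24, p(1−p) = 0.1824.
n = z²·p(1−p)/E² = 1.96² × 0.1824 / 0.039² = 3.8416 × 0.1824 / 0.001521 ≈ 460.69.
Rounding up gives n = 461.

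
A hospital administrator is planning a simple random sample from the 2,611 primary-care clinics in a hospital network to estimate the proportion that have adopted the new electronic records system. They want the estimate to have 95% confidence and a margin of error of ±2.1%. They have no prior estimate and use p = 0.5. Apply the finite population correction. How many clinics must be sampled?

For 95% confidence, z = 1.96.
Unadjusted: n₀ = 1.96² × 0.50 × 0.50 / 0.021² ≈ 2177.78, so n₀ = 2178.
Finite population correction with N = 2,611: n = n₀ / (1 + (n₀−1)/N) = 2178 / (1 + 2177/2611) = 2178 / 1.8338 ≈ 1187.71.
Rounding up, n = 1188.

1188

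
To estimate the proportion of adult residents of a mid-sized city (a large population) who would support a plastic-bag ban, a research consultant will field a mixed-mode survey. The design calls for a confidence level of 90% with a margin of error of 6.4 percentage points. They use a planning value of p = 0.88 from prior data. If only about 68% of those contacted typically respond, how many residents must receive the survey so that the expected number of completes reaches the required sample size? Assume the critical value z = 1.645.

Completed interviews needed: n₀ = 1.645² × 0.1056 / 0.064² ≈ 69.76 → 70.
At a 68% response rate, contacts needed = 70 / 0.68 ≈ 102.94 → 103.

103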